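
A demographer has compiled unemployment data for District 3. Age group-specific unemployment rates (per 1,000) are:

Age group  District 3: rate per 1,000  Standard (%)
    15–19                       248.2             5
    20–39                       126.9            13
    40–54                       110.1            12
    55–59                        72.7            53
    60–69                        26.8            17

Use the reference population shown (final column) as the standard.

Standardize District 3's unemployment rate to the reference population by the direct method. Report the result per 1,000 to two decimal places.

Standard weights: 0.05, 0.13, 0.12, 0.53, 0.17.
Standardized rate: 0.0500×248.2 + 0.1300×126.9 + 0.1200×110.1 + 0.5300×72.7 + 0.1700×26.8 = 85.2060 per 1,000.

85.21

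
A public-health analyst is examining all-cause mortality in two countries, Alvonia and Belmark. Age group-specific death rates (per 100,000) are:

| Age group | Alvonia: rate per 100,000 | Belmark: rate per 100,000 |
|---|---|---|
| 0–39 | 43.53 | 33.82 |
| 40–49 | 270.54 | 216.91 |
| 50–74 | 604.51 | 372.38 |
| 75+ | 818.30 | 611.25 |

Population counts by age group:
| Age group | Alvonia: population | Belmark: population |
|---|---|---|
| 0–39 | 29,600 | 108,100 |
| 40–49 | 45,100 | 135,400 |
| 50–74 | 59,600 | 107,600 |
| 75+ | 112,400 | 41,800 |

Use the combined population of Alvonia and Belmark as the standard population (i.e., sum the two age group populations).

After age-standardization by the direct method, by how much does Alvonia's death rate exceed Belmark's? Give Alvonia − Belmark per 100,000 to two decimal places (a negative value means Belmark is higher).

Combined standard total = 639,600; weights = 0.2153, 0.2822, 0.2614, 0.2411.
Alvonia: 0.2153×43.53 + 0.2822×270.54 + 0.2614×604.51 + 0.2411×818.30 = 441.0295 per 100,000.
Belmark: 0.2153×33.82 + 0.2822×216.91 + 0.2614×372.38 + 0.2411×611.25 = 313.2051 per 100,000.
Difference = 441.0295 − 313.2051 = 127.8245.

127.82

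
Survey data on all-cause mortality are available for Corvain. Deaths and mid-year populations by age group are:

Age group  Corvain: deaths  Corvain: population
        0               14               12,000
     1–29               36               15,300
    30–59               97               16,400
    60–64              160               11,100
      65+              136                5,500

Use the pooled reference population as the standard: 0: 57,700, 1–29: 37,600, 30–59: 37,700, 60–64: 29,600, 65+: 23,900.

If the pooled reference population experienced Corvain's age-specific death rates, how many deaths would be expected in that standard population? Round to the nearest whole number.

Age-specific rates per 100,000 for Corvain: 116.67, 235.29, 591.46, 1441.44, 2472.73.
Expected deaths = Σ (standard pop × age-specific rate ÷ 100,000)
= 57,700×116.67/100,000 + 37,600×235.29/100,000 + 37,700×591.46/100,000 + 29,600×1441.44/100,000 + 23,900×2472.73/100,000
= 67.32 + 88.47 + 222.98 + 426.67 + 590.98 = 1396.42.

1396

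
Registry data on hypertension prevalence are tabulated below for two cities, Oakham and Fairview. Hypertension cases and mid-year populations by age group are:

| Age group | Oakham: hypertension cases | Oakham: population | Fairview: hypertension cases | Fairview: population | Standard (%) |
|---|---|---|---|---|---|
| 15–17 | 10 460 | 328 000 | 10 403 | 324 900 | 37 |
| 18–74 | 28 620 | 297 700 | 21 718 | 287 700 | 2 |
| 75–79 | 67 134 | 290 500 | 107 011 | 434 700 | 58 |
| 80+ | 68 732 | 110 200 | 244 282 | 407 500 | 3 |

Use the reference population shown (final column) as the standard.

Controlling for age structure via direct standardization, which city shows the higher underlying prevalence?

Age-specific rates per 1 000 for Oakham: 31.890, 96.137, 231.098, 623.702.
For Fairview: 32.019, 75.488, 246.172, 599.465.
Standard weights: 0.37, 0.02, 0.58, 0.03.
Oakham: 0.3700×31.890 + 0.0200×96.137 + 0.5800×231.098 + 0.0300×623.702 = 166.4701 per 1 000.
Fairview: 0.3700×32.019 + 0.0200×75.488 + 0.5800×246.172 + 0.0300×599.465 = 174.1206 per 1 000.

Fairview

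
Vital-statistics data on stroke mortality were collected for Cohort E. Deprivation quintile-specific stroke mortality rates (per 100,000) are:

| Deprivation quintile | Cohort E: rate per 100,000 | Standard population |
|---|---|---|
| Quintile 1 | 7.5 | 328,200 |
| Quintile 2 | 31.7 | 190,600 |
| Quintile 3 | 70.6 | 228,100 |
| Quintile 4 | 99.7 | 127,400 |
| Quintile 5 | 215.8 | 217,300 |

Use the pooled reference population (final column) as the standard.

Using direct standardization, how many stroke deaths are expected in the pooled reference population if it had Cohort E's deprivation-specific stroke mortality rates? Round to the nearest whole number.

842

Expected stroke deaths = Σ (standard pop × deprivation-specific rate ÷ 100,000)
= 328,200×7.5/100,000 + 190,600×31.7/100,000 + 228,100×70.6/100,000 + 127,400×99.7/100,000 + 217,300×215.8/100,000
= 24.61 + 60.42 + 161.04 + 127.02 + 468.93 = 842.02.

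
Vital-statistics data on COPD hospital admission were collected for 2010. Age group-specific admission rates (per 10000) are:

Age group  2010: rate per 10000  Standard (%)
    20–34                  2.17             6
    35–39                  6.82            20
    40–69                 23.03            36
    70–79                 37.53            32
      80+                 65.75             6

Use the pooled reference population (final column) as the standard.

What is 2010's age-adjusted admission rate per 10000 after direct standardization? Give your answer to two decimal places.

Standard weights: 0.06, 0.20, 0.36, 0.32, 0.06.
Standardized rate: 0.0600×2.17 + 0.2000×6.82 + 0.3600×23.03 + 0.3200×37.53 + 0.0600×65.75 = 25.7396 per 10000.

25.74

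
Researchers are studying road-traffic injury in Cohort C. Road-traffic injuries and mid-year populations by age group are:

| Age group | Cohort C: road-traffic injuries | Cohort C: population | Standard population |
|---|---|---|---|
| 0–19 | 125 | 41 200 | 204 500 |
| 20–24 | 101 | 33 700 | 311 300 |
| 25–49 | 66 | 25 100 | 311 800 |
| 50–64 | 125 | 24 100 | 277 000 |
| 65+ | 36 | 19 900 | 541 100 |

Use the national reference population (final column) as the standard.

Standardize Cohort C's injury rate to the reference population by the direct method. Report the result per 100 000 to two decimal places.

Age-specific rates per 100 000 for Cohort C: 303.40, 299.70, 262.95, 518.67, 180.90.
Standard total = 1 645 700; weights = 0.1243, 0.1892, 0.1895, 0.1683, 0.3288.
Standardized rate: 0.1243×303.40 + 0.1892×299.70 + 0.1895×262.95 + 0.1683×518.67 + 0.3288×180.90 = 290.9944 per 100 000.

290.99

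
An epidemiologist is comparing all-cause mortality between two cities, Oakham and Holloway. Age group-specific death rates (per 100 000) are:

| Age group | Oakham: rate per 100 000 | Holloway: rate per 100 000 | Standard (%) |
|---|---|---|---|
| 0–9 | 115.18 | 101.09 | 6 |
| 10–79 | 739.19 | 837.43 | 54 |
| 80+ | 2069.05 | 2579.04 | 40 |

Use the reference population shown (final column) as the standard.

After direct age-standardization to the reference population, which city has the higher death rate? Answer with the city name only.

Holloway

Standard weights: 0.06, 0.54, 0.40.
Oakham: 0.0600×115.18 + 0.5400×739.19 + 0.4000×2069.05 = 1233.6934 per 100 000.
Holloway: 0.0600×101.09 + 0.5400×837.43 + 0.4000×2579.04 = 1489.8936 per 100 000.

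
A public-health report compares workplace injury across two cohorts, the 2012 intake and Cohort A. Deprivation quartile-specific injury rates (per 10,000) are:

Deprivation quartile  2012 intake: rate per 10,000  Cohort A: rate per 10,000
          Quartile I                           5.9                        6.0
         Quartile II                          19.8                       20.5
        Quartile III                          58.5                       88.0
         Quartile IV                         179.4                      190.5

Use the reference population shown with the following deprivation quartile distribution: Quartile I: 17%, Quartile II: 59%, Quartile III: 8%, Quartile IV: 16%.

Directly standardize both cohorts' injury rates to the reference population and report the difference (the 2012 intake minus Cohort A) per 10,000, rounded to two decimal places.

Standard weights: 0.17, 0.59, 0.08, 0.16.
The 2012 intake: 0.1700×5.9 + 0.5900×19.8 + 0.0800×58.5 + 0.1600×179.4 = 46.0690 per 10,000.
Cohort A: 0.1700×6.0 + 0.5900×20.5 + 0.0800×88.0 + 0.1600×190.5 = 50.6350 per 10,000.
Difference = 46.0690 − 50.6350 = -4.5660.

-4.57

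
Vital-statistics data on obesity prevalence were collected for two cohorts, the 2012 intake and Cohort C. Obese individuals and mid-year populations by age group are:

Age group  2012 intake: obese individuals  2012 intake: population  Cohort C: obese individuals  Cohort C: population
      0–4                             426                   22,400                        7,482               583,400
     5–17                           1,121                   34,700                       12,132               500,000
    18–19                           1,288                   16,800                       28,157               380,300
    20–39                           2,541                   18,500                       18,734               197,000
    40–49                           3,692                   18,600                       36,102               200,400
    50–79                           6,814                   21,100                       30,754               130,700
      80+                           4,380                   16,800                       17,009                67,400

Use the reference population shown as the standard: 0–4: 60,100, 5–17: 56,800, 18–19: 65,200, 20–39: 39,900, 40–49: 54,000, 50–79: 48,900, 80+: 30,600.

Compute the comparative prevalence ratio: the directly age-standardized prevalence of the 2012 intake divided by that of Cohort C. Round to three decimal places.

Age-specific rates per 1,000 for the 2012 intake: 19.018, 32.305, 76.667, 137.351, 198.495, 322.938, 260.714.
For Cohort C: 12.825, 24.264, 74.039, 95.096, 180.150, 235.302, 252.359.
Standard total = 355,500; weights = 0.1691, 0.1598, 0.1834, 0.1122, 0.1519, 0.1376, 0.0861.
The 2012 intake: 0.1691×19.018 + 0.1598×32.305 + 0.1834×76.667 + 0.1122×137.351 + 0.1519×198.495 + 0.1376×322.938 + 0.0861×260.714 = 134.8668 per 1,000.
Cohort C: 0.1691×12.825 + 0.1598×24.264 + 0.1834×74.039 + 0.1122×95.096 + 0.1519×180.150 + 0.1376×235.302 + 0.0861×252.359 = 111.7502 per 1,000.
Ratio = 134.8668 ÷ 111.7502 = 1.20686.

1.207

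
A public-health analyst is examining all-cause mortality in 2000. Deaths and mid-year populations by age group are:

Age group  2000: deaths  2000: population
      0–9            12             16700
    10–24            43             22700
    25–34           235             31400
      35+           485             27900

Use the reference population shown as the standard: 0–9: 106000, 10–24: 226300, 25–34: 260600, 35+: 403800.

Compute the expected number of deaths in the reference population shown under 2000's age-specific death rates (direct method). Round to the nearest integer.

9475

Age-specific rates per 1000 for 2000: 0.719, 1.894, 7.484, 17.384.
Expected deaths = Σ (standard pop × age-specific rate ÷ 1000)
= 106000×0.719/1000 + 226300×1.894/1000 + 260600×7.484/1000 + 403800×17.384/1000
= 76.17 + 428.67 + 1950.35 + 7019.46 = 9474.65.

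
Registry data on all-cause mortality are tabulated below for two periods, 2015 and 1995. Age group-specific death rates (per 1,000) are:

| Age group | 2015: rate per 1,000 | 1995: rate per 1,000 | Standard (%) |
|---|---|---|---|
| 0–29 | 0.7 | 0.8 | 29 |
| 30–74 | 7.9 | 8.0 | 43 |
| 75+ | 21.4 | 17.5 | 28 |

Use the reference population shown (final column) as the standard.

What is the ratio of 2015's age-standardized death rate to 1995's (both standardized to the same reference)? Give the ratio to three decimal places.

Standard weights: 0.29, 0.43, 0.28.
2015: 0.2900×0.7 + 0.4300×7.9 + 0.2800×21.4 = 9.5920 per 1,000.
1995: 0.2900×0.8 + 0.4300×8.0 + 0.2800×17.5 = 8.5720 per 1,000.
Ratio = 9.5920 ÷ 8.5720 = 1.11899.

1.119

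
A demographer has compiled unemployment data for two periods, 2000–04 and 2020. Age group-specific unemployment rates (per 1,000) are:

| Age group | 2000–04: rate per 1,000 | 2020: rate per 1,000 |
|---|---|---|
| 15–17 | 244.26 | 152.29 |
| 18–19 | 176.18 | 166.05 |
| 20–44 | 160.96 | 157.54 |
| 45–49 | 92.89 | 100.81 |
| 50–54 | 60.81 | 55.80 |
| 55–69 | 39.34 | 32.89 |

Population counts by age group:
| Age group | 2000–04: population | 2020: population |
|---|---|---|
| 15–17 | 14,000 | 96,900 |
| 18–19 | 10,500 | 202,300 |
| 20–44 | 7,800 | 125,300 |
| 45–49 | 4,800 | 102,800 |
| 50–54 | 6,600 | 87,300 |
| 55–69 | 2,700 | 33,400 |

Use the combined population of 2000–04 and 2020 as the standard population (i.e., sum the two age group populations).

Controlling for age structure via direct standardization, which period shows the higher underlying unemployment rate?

Combined standard total = 694,400; weights = 0.1597, 0.3065, 0.1917, 0.1550, 0.1352, 0.0520.
2000–04: 0.1597×244.26 + 0.3065×176.18 + 0.1917×160.96 + 0.1550×92.89 + 0.1352×60.81 + 0.0520×39.34 = 148.5146 per 1,000.
2020: 0.1597×152.29 + 0.3065×166.05 + 0.1917×157.54 + 0.1550×100.81 + 0.1352×55.80 + 0.0520×32.89 = 130.2809 per 1,000.

2000–04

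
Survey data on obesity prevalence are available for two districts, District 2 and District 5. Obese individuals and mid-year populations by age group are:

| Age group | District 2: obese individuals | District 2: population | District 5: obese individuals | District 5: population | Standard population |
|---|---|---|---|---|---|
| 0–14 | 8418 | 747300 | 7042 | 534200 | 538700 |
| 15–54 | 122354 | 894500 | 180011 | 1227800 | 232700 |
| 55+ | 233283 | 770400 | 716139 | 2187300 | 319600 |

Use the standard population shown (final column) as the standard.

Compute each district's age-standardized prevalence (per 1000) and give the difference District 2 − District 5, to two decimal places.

Age-specific rates per 1000 for District 2: 11.265, 136.785, 302.808.
For District 5: 13.182, 146.613, 327.408.
Standard total = 1091000; weights = 0.4938, 0.2133, 0.2929.
District 2: 0.4938×11.265 + 0.2133×136.785 + 0.2929×302.808 = 123.4421 per 1000.
District 5: 0.4938×13.182 + 0.2133×146.613 + 0.2929×327.408 = 133.6917 per 1000.
Difference = 123.4421 − 133.6917 = -10.2495.

-10.25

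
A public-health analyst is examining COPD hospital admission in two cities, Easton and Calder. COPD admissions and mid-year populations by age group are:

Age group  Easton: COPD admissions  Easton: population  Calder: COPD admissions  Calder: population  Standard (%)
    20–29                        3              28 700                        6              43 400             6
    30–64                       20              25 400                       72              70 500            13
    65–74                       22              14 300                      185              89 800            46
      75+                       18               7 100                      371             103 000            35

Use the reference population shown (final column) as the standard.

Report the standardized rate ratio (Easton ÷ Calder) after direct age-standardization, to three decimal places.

Age-specific rates per 10 000 for Easton: 1.05, 7.87, 15.38, 25.35.
For Calder: 1.38, 10.21, 20.60, 36.02.
Standard weights: 0.06, 0.13, 0.46, 0.35.
Easton: 0.0600×1.05 + 0.1300×7.87 + 0.4600×15.38 + 0.3500×25.35 = 17.0365 per 10 000.
Calder: 0.0600×1.38 + 0.1300×10.21 + 0.4600×20.60 + 0.3500×36.02 = 23.4940 per 10 000.
Ratio = 17.0365 ÷ 23.4940 = 0.72514.

0.725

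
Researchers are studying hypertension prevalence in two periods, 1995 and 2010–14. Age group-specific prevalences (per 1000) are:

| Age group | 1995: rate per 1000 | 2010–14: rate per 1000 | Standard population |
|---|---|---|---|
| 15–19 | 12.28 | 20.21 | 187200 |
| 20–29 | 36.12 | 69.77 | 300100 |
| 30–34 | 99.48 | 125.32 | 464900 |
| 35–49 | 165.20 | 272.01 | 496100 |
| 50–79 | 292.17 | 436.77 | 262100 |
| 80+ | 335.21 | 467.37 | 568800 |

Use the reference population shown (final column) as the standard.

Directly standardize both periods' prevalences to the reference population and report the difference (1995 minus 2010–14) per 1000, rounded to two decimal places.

Standard total = 2279200; weights = 0.0821, 0.1317, 0.2040, 0.2177, 0.1150, 0.2496.
1995: 0.0821×12.28 + 0.1317×36.12 + 0.2040×99.48 + 0.2177×165.20 + 0.1150×292.17 + 0.2496×335.21 = 179.2680 per 1000.
2010–14: 0.0821×20.21 + 0.1317×69.77 + 0.2040×125.32 + 0.2177×272.01 + 0.1150×436.77 + 0.2496×467.37 = 262.4799 per 1000.
Difference = 179.2680 − 262.4799 = -83.2119.

-83.21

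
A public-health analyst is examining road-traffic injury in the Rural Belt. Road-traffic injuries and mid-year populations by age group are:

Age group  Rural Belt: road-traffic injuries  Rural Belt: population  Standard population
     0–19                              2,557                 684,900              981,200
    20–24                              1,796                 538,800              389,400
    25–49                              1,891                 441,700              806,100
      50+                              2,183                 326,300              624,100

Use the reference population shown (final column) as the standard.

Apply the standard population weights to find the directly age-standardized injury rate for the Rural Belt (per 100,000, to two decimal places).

Age-specific rates per 100,000 for the Rural Belt: 373.34, 333.33, 428.12, 669.02.
Standard total = 2,800,800; weights = 0.3503, 0.1390, 0.2878, 0.2228.
Standardized rate: 0.3503×373.34 + 0.1390×333.33 + 0.2878×428.12 + 0.2228×669.02 = 449.4287 per 100,000.

449.43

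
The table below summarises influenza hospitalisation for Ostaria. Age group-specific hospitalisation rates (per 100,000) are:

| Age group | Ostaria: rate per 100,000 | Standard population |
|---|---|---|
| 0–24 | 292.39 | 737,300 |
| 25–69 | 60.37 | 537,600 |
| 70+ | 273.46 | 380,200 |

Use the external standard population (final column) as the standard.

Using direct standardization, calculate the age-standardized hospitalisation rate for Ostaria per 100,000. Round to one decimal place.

212.7

Standard total = 1,655,100; weights = 0.4455, 0.3248, 0.2297.
Standardized rate: 0.4455×292.39 + 0.3248×60.37 + 0.2297×273.46 = 212.6781 per 100,000.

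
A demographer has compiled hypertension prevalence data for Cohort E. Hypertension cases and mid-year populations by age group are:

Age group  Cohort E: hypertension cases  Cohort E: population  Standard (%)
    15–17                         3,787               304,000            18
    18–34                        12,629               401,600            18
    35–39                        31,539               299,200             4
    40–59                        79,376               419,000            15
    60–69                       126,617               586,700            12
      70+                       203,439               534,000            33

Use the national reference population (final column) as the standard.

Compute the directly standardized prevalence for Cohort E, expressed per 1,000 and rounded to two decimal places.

Age-specific rates per 1,000 for Cohort E: 12.457, 31.447, 105.411, 189.442, 215.812, 380.972.
Standard weights: 0.18, 0.18, 0.04, 0.15, 0.12, 0.33.
Standardized rate: 0.1800×12.457 + 0.1800×31.447 + 0.0400×105.411 + 0.1500×189.442 + 0.1200×215.812 + 0.3300×380.972 = 192.1536 per 1,000.

192.15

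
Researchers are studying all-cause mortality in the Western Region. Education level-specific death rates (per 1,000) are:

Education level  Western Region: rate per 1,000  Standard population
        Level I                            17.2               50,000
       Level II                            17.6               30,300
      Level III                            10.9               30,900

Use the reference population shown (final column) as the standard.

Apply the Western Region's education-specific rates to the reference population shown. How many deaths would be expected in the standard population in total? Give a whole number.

1730

Expected deaths = Σ (standard pop × education-specific rate ÷ 1,000)
= 50,000×17.2/1,000 + 30,300×17.6/1,000 + 30,900×10.9/1,000
= 860.00 + 533.28 + 336.81 = 1730.09.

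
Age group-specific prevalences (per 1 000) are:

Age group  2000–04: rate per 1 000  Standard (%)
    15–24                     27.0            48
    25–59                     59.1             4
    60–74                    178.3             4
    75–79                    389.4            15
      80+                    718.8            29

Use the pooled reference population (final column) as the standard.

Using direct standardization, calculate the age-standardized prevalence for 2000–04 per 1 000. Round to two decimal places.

289.32

Standard weights: 0.48, 0.04, 0.04, 0.15, 0.29.
Standardized rate: 0.4800×27.0 + 0.0400×59.1 + 0.0400×178.3 + 0.1500×389.4 + 0.2900×718.8 = 289.3180 per 1 000.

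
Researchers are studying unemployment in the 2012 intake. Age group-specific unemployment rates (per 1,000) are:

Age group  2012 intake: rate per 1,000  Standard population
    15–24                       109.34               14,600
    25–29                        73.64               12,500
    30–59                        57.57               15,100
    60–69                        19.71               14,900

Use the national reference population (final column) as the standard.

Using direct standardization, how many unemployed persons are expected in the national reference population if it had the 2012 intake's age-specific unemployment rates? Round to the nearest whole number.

Expected unemployed persons = Σ (standard pop × age-specific rate ÷ 1,000)
= 14,600×109.34/1,000 + 12,500×73.64/1,000 + 15,100×57.57/1,000 + 14,900×19.71/1,000
= 1596.36 + 920.50 + 869.31 + 293.68 = 3679.85.

3680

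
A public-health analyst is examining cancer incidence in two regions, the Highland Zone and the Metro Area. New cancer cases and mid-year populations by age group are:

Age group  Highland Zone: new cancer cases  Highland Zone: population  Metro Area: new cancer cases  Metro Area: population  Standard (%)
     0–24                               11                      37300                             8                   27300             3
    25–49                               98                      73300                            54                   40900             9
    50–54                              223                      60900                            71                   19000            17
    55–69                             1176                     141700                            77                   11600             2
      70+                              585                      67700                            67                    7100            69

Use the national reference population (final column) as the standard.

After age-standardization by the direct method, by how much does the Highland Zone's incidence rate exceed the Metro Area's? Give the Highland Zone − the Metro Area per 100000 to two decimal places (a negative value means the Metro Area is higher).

Age-specific rates per 100000 for the Highland Zone: 29.49, 133.70, 366.17, 829.92, 864.11.
For the Metro Area: 29.30, 132.03, 373.68, 663.79, 943.66.
Standard weights: 0.03, 0.09, 0.17, 0.02, 0.69.
The Highland Zone: 0.0300×29.49 + 0.0900×133.70 + 0.1700×366.17 + 0.0200×829.92 + 0.6900×864.11 = 687.9989 per 100000.
The Metro Area: 0.0300×29.30 + 0.0900×132.03 + 0.1700×373.68 + 0.0200×663.79 + 0.6900×943.66 = 740.6907 per 100000.
Difference = 687.9989 − 740.6907 = -52.6918.

-52.69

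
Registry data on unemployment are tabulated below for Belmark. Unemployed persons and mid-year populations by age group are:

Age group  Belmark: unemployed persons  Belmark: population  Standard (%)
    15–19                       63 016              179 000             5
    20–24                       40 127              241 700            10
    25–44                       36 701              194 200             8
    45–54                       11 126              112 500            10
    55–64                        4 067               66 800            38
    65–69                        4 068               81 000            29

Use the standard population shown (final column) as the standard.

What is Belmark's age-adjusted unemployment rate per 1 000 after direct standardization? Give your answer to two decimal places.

96.91

Age-specific rates per 1 000 for Belmark: 352.045, 166.020, 188.986, 98.898, 60.883, 50.222.
Standard weights: 0.05, 0.10, 0.08, 0.10, 0.38, 0.29.
Standardized rate: 0.0500×352.045 + 0.1000×166.020 + 0.0800×188.986 + 0.1000×98.898 + 0.3800×60.883 + 0.2900×50.222 = 96.9129 per 1 000.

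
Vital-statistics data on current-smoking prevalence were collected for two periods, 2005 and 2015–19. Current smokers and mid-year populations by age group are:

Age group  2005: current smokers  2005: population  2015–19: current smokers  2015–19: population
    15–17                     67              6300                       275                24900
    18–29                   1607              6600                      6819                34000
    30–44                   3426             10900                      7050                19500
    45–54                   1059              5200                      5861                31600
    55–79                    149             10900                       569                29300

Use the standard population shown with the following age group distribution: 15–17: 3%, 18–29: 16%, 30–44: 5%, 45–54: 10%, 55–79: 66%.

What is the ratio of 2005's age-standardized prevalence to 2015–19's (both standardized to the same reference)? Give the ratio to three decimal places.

Age-specific rates per 1000 for 2005: 10.635, 243.485, 314.312, 203.654, 13.670.
For 2015–19: 11.044, 200.559, 361.538, 185.475, 19.420.
Standard weights: 0.03, 0.16, 0.05, 0.10, 0.66.
2005: 0.0300×10.635 + 0.1600×243.485 + 0.0500×314.312 + 0.1000×203.654 + 0.6600×13.670 = 84.3796 per 1000.
2015–19: 0.0300×11.044 + 0.1600×200.559 + 0.0500×361.538 + 0.1000×185.475 + 0.6600×19.420 = 81.8622 per 1000.
Ratio = 84.3796 ÷ 81.8622 = 1.03075.

1.031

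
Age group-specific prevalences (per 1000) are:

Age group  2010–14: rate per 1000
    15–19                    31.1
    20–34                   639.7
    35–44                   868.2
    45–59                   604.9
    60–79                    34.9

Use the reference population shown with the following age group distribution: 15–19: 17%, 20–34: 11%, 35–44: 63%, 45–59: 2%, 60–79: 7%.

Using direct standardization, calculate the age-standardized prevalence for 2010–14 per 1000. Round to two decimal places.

637.16

Standard weights: 0.17, 0.11, 0.63, 0.02, 0.07.
Standardized rate: 0.1700×31.1 + 0.1100×639.7 + 0.6300×868.2 + 0.0200×604.9 + 0.0700×34.9 = 637.1610 per 1000.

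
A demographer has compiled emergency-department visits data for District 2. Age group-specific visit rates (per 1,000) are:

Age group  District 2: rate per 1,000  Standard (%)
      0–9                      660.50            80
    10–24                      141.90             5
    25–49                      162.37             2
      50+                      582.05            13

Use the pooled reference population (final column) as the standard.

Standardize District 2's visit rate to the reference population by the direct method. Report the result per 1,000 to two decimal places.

Standard weights: 0.80, 0.05, 0.02, 0.13.
Standardized rate: 0.8000×660.50 + 0.0500×141.90 + 0.0200×162.37 + 0.1300×582.05 = 614.4089 per 1,000.

614.41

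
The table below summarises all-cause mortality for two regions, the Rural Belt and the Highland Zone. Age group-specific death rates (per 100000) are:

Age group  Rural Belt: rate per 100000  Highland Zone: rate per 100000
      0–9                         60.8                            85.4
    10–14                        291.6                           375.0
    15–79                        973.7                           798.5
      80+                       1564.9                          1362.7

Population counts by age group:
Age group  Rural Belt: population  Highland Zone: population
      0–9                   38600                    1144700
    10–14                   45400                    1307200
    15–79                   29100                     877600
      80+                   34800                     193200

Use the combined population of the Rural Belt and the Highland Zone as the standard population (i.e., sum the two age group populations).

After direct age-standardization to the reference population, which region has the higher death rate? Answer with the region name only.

Combined standard total = 3670600; weights = 0.3224, 0.3685, 0.2470, 0.0621.
The Rural Belt: 0.3224×60.8 + 0.3685×291.6 + 0.2470×973.7 + 0.0621×1564.9 = 464.7779 per 100000.
The Highland Zone: 0.3224×85.4 + 0.3685×375.0 + 0.2470×798.5 + 0.0621×1362.7 = 447.6038 per 100000.

Rural Belt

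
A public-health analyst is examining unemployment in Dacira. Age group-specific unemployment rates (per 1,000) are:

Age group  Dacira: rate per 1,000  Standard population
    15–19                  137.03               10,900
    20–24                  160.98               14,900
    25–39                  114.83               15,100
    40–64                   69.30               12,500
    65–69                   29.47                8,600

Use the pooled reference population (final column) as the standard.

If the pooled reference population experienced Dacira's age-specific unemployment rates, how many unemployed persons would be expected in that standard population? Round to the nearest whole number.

Expected unemployed persons = Σ (standard pop × age-specific rate ÷ 1,000)
= 10,900×137.03/1,000 + 14,900×160.98/1,000 + 15,100×114.83/1,000 + 12,500×69.30/1,000 + 8,600×29.47/1,000
= 1493.63 + 2398.60 + 1733.93 + 866.25 + 253.44 = 6745.85.

6746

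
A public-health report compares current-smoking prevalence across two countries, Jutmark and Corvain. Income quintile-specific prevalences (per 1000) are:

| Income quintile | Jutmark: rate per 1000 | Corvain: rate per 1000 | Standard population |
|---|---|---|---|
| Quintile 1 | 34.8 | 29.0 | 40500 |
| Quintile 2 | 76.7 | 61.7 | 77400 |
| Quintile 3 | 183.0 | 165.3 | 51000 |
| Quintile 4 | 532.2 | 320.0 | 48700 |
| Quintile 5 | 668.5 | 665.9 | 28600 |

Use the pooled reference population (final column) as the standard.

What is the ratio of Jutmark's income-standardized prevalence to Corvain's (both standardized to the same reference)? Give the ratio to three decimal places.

Standard total = 246200; weights = 0.1645, 0.3144, 0.2071, 0.1978, 0.1162.
Jutmark: 0.1645×34.8 + 0.3144×76.7 + 0.2071×183.0 + 0.1978×532.2 + 0.1162×668.5 = 250.6751 per 1000.
Corvain: 0.1645×29.0 + 0.3144×61.7 + 0.2071×165.3 + 0.1978×320.0 + 0.1162×665.9 = 199.0622 per 1000.
Ratio = 250.6751 ÷ 199.0622 = 1.25928.

1.259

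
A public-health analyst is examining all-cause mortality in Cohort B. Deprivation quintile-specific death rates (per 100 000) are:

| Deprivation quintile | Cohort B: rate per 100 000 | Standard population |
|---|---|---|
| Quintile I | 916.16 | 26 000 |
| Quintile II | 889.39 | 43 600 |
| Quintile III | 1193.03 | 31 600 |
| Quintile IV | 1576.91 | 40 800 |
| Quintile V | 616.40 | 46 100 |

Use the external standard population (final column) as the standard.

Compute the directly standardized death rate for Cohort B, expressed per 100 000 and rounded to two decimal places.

1026.32

Standard total = 188 100; weights = 0.1382, 0.2318, 0.1680, 0.2169, 0.2451.
Standardized rate: 0.1382×916.16 + 0.2318×889.39 + 0.1680×1193.03 + 0.2169×1576.91 + 0.2451×616.40 = 1026.3226 per 100 000.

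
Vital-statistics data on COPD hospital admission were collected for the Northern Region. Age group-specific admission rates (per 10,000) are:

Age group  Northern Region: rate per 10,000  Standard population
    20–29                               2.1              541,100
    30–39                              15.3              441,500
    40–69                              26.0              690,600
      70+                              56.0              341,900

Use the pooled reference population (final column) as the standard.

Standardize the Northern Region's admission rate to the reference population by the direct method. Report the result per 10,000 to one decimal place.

22.3

Standard total = 2,015,100; weights = 0.2685, 0.2191, 0.3427, 0.1697.
Standardized rate: 0.2685×2.1 + 0.2191×15.3 + 0.3427×26.0 + 0.1697×56.0 = 22.3281 per 10,000.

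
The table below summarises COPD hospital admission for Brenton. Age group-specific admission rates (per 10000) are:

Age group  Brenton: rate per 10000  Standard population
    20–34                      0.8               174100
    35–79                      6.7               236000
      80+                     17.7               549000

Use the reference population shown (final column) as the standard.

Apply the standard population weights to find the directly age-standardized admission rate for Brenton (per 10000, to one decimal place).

11.9

Standard total = 959100; weights = 0.1815, 0.2461, 0.5724.
Standardized rate: 0.1815×0.8 + 0.2461×6.7 + 0.5724×17.7 = 11.9255 per 10000.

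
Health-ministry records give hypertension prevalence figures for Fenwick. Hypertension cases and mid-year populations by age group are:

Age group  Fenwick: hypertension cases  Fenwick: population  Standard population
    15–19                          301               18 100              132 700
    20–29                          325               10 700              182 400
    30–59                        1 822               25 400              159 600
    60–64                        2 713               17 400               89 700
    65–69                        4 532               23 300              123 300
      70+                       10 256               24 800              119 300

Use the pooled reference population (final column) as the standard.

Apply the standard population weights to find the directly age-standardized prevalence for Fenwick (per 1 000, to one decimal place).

132.0

Age-specific rates per 1 000 for Fenwick: 16.630, 30.374, 71.732, 155.920, 194.506, 413.548.
Standard total = 807 000; weights = 0.1644, 0.2260, 0.1978, 0.1112, 0.1528, 0.1478.
Standardized rate: 0.1644×16.630 + 0.2260×30.374 + 0.1978×71.732 + 0.1112×155.920 + 0.1528×194.506 + 0.1478×413.548 = 131.9707 per 1 000.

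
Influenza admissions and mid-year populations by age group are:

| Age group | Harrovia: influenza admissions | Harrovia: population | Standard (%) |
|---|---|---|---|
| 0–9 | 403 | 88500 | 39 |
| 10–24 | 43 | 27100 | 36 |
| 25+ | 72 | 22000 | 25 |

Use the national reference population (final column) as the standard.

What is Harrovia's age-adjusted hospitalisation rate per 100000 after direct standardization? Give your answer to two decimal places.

316.53

Age-specific rates per 100000 for Harrovia: 455.37, 158.67, 327.27.
Standard weights: 0.39, 0.36, 0.25.
Standardized rate: 0.3900×455.37 + 0.3600×158.67 + 0.2500×327.27 = 316.5332 per 100000.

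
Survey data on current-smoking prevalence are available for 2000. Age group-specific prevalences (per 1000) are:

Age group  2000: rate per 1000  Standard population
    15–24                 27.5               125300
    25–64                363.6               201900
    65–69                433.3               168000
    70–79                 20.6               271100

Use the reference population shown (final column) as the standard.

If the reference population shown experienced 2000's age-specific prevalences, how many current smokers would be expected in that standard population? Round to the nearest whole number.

Expected current smokers = Σ (standard pop × age-specific rate ÷ 1000)
= 125300×27.5/1000 + 201900×363.6/1000 + 168000×433.3/1000 + 271100×20.6/1000
= 3445.75 + 73410.84 + 72794.40 + 5584.66 = 155235.65.

155236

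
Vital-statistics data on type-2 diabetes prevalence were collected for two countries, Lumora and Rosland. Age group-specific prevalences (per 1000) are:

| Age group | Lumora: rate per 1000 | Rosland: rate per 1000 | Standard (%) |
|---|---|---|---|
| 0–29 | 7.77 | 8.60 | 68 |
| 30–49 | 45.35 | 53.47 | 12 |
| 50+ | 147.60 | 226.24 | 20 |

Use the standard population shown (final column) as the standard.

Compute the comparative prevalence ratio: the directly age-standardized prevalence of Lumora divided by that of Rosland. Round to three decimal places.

Standard weights: 0.68, 0.12, 0.20.
Lumora: 0.6800×7.77 + 0.1200×45.35 + 0.2000×147.60 = 40.2456 per 1000.
Rosland: 0.6800×8.60 + 0.1200×53.47 + 0.2000×226.24 = 57.5124 per 1000.
Ratio = 40.2456 ÷ 57.5124 = 0.69977.

0.700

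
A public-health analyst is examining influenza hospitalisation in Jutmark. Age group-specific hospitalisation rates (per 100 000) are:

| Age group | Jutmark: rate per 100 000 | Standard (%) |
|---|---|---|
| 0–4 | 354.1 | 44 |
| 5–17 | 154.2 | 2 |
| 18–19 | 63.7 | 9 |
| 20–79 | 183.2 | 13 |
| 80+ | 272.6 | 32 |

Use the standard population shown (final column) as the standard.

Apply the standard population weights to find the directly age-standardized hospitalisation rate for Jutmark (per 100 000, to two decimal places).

Standard weights: 0.44, 0.02, 0.09, 0.13, 0.32.
Standardized rate: 0.4400×354.1 + 0.0200×154.2 + 0.0900×63.7 + 0.1300×183.2 + 0.3200×272.6 = 275.6690 per 100 000.

275.67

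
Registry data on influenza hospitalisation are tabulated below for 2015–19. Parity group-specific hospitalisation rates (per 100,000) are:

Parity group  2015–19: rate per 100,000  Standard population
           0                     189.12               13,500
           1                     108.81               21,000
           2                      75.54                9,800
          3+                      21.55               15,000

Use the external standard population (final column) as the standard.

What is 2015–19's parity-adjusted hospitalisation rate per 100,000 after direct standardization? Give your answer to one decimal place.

99.5

Standard total = 59,300; weights = 0.2277, 0.3541, 0.1653, 0.2530.
Standardized rate: 0.2277×189.12 + 0.3541×108.81 + 0.1653×75.54 + 0.2530×21.55 = 99.5223 per 100,000.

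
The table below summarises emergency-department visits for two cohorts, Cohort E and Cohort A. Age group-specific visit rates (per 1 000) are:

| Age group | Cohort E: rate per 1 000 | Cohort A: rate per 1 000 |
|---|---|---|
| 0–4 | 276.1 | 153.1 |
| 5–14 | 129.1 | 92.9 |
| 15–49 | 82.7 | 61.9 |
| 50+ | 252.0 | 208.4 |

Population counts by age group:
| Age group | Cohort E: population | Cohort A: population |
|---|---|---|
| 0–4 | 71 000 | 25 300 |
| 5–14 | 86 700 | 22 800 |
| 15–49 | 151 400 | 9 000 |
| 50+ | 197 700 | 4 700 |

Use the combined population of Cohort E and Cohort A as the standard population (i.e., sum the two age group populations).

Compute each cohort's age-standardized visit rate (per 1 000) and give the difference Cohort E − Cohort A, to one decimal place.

Combined standard total = 568 600; weights = 0.1694, 0.1926, 0.2821, 0.3560.
Cohort E: 0.1694×276.1 + 0.1926×129.1 + 0.2821×82.7 + 0.3560×252.0 = 184.6549 per 1 000.
Cohort A: 0.1694×153.1 + 0.1926×92.9 + 0.2821×61.9 + 0.3560×208.4 = 135.4643 per 1 000.
Difference = 184.6549 − 135.4643 = 49.1906.

49.2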